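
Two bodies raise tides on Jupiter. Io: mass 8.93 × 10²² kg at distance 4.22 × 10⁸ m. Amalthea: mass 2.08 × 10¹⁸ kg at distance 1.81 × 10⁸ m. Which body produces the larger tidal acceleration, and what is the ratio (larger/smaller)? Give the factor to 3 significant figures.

Tidal stretch scales as M/d³; compute that for each body.
Io: (8.93 × 10²²) / (4.22 × 10⁸)³ = 1.188 × 10⁻³
Amalthea: (2.08 × 10¹⁸) / (1.81 × 10⁸)³ = 3.508 × 10⁻⁷
Ratio (larger/smaller) = 3390

Io, by a factor of ≈ 3390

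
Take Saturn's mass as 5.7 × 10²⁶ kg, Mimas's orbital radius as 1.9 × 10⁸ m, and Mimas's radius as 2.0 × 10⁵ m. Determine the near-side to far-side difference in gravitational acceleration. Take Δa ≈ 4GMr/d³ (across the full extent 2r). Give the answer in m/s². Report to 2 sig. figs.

4.4 × 10⁻³ m/s²

The field gradient is 2GM/d³; across the full diameter 2r the difference is 4GMr/d³.
Δg = 4GMr/d³
   = 4 × (6.674 × 10⁻¹¹) × (5.7 × 10²⁶) × (2.0 × 10⁵) / (1.9 × 10⁸)³
   = 4.4 × 10⁻³ m/s²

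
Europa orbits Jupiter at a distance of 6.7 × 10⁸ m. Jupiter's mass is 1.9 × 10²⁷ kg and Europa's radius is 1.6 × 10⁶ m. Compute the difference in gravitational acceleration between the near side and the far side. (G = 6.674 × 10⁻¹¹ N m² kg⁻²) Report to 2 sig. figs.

2.7 × 10⁻³ m/s²

a_tidal = 4GMr/d³
        = 4 × (6.674 × 10⁻¹¹) × (1.9 × 10²⁷) × (1.6 × 10⁶) / (6.7 × 10⁸)³
        = 2.7 × 10⁻³ m/s²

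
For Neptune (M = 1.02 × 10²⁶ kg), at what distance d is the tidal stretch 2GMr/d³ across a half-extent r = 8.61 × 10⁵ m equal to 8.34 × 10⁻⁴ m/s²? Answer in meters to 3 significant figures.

2.41 × 10⁸ m

2GMr/d³ = a_tidal  ⇒  d = (2GMr / a_tidal)^(1/3)
d = (2 × 6.674×10⁻¹¹ × (1.02 × 10²⁶) × (8.61 × 10⁵) / (8.34 × 10⁻⁴))^(1/3)
  = 2.41 × 10⁸ m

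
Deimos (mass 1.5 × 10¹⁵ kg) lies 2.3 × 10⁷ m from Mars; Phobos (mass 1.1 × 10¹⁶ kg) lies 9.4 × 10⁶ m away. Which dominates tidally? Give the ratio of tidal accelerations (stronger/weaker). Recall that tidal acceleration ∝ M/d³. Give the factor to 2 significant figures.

Tidal stretch scales as M/d³; compute that for each body.
Deimos: (1.5 × 10¹⁵) / (2.3 × 10⁷)³ = 1.233 × 10⁻⁷
Phobos: (1.1 × 10¹⁶) / (9.4 × 10⁶)³ = 1.324 × 10⁻⁵
Ratio (larger/smaller) = 110

Phobos, by a factor of ≈ 110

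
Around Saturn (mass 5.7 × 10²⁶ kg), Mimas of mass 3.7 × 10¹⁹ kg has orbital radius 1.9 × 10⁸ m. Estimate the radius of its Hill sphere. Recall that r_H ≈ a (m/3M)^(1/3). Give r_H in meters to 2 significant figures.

5.3 × 10⁵ m

r_H ≈ a (m/3M)^(1/3)
    = (1.9 × 10⁸) × (3.7 × 10¹⁹ / (3 × 5.7 × 10²⁶))^(1/3)
    = 5.3 × 10⁵ m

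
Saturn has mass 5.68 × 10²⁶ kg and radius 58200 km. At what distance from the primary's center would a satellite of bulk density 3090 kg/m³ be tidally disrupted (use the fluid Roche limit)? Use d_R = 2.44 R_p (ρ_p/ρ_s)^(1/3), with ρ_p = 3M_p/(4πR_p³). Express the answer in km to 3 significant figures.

86100 km

ρ_p = 3M_p/(4πR_p³) = 3 × (5.68 × 10²⁶) / (4π × (5.82 × 10⁷ m)³) = 688 kg/m³
d_R = 2.44 × 58200 km × (688/3090)^(1/3)
    = 86100 km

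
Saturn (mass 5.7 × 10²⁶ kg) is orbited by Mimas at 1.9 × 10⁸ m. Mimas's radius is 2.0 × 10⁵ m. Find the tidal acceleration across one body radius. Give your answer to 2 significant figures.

Δg = 2GMr/d³
   = 2 × (6.674 × 10⁻¹¹) × (5.7 × 10²⁶) × (2.0 × 10⁵) / (1.9 × 10⁸)³
   = 2.2 × 10⁻³ m/s²

2.2 × 10⁻³ m/s²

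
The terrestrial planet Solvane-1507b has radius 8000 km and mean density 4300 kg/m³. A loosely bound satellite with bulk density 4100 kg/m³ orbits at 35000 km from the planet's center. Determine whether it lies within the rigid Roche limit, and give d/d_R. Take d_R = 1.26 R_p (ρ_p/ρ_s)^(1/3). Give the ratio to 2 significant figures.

outside; d/d_R ≈ 3.4

d_R = 1.26 × (8000 km) × (4300/4100)^(1/3) = 10240 km
d/d_R = (35000) / (10240) = 3.4
Since d/d_R > 1, the body is outside the Roche limit.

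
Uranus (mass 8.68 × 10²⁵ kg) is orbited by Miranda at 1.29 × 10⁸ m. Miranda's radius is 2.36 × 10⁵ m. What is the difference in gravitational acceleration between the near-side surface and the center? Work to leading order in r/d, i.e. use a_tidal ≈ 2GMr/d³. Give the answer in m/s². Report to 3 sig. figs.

1.27 × 10⁻³ m/s²

Δg = 2GMr/d³
   = 2 × (6.674 × 10⁻¹¹) × (8.68 × 10²⁵) × (2.36 × 10⁵) / (1.29 × 10⁸)³
   = 1.27 × 10⁻³ m/s²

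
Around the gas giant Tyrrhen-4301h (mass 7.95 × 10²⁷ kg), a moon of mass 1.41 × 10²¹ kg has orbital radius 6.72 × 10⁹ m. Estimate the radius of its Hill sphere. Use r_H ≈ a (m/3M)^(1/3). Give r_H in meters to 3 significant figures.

2.62 × 10⁷ m

r_H ≈ a (m/3M)^(1/3)
    = (6.72 × 10⁹) × (1.41 × 10²¹ / (3 × 7.95 × 10²⁷))^(1/3)
    = 2.62 × 10⁷ m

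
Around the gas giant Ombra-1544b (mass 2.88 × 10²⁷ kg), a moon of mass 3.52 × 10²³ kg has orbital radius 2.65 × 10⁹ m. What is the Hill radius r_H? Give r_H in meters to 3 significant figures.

r_H ≈ a (m/3M)^(1/3)
    = (2.65 × 10⁹) × (3.52 × 10²³ / (3 × 2.88 × 10²⁷))^(1/3)
    = 9.12 × 10⁷ m

9.12 × 10⁷ m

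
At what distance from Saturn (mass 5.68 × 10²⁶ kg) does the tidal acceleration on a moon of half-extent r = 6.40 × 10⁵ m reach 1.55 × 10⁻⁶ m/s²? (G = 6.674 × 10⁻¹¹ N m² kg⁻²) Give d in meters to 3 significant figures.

3.15 × 10⁹ m

2GMr/d³ = a_tidal  ⇒  d = (2GMr / a_tidal)^(1/3)
d = (2 × 6.674×10⁻¹¹ × (5.68 × 10²⁶) × (6.40 × 10⁵) / (1.55 × 10⁻⁶))^(1/3)
  = 3.15 × 10⁹ m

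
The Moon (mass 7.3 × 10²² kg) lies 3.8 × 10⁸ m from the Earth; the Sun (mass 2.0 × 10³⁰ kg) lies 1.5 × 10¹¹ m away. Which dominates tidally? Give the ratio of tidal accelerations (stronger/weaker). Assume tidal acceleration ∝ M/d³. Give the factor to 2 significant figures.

Compare M/d³ for the two perturbers:
The Moon: (7.3 × 10²²) / (3.8 × 10⁸)³ = 1.330 × 10⁻³
The Sun: (2.0 × 10³⁰) / (1.5 × 10¹¹)³ = 5.926 × 10⁻⁴
Ratio (larger/smaller) = 2.2

The Moon, by a factor of ≈ 2.2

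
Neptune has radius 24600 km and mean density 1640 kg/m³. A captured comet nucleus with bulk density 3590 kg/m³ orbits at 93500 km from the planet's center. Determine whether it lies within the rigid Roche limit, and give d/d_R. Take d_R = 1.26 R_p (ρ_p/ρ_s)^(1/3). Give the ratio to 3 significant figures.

outside; d/d_R ≈ 3.92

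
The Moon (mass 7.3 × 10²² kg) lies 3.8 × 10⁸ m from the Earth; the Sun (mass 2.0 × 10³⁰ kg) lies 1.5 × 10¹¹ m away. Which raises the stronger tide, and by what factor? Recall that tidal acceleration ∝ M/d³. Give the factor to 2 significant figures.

The Moon, by a factor of ≈ 2.2

Tidal stretch scales as M/d³; compute that for each body.
The Moon: (7.3 × 10²²) / (3.8 × 10⁸)³ = 1.330 × 10⁻³
The Sun: (2.0 × 10³⁰) / (1.5 × 10¹¹)³ = 5.926 × 10⁻⁴
Ratio (larger/smaller) = 2.2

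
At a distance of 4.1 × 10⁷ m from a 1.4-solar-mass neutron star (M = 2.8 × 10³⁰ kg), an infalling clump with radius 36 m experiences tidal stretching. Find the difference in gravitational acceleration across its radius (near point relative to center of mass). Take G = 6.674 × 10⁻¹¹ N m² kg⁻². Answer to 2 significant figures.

The tidal stretch is the gradient of GM/d² times the body's extent r, hence the 1/d³ dependence.
Δg = 2GMr/d³
   = 2 × (6.674 × 10⁻¹¹) × (2.8 × 10³⁰) × (36) / (4.1 × 10⁷)³
   = 2.0 × 10⁻¹ m/s²

2.0 × 10⁻¹ m/s²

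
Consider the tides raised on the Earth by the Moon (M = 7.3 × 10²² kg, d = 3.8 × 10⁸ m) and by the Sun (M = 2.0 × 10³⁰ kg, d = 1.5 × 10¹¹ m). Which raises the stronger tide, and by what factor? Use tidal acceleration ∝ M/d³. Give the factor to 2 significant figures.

The Moon, by a factor of ≈ 2.2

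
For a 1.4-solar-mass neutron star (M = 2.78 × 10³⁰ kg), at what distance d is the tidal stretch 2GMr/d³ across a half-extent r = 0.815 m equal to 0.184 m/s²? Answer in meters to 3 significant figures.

1.18 × 10⁷ m

2GMr/d³ = a_tidal  ⇒  d = (2GMr / a_tidal)^(1/3)
d = (2 × 6.674×10⁻¹¹ × (2.78 × 10³⁰) × (0.815) / (0.184))^(1/3)
  = 1.18 × 10⁷ m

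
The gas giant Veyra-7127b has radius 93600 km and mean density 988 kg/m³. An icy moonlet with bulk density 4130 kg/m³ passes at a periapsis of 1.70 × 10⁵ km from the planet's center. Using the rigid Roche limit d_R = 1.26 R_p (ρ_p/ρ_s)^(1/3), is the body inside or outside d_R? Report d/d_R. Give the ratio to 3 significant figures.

outside; d/d_R ≈ 2.32

d_R = 1.26 × (93600 km) × (988/4130)^(1/3) = 73210 km
d/d_R = (1.70 × 10⁵) / (73210) = 2.32
Since d/d_R > 1, the body is outside the Roche limit.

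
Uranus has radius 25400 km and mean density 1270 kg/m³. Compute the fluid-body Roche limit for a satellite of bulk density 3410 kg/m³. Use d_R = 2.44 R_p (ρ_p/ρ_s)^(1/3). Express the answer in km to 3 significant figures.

44600 km

d_R = 2.44 × 25400 km × (1270/3410)^(1/3)
    = 44600 km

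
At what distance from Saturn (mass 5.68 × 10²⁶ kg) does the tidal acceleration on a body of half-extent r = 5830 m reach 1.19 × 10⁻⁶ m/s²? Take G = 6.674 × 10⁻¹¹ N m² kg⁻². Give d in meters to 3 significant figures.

2GMr/d³ = a_tidal  ⇒  d = (2GMr / a_tidal)^(1/3)
d = (2 × 6.674×10⁻¹¹ × (5.68 × 10²⁶) × (5830) / (1.19 × 10⁻⁶))^(1/3)
  = 7.19 × 10⁸ m

7.19 × 10⁸ m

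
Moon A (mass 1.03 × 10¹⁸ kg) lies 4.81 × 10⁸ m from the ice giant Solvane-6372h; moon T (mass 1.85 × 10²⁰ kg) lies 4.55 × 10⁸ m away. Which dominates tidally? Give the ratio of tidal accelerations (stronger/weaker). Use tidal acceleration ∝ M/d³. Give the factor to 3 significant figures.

Moon T, by a factor of ≈ 212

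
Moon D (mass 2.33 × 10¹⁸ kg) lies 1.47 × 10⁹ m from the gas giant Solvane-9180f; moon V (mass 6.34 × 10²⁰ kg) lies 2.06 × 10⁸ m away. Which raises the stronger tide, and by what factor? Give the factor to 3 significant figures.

Moon V, by a factor of ≈ 98900

Tidal stretch scales as M/d³; compute that for each body.
Moon D: (2.33 × 10¹⁸) / (1.47 × 10⁹)³ = 7.335 × 10⁻¹⁰
Moon V: (6.34 × 10²⁰) / (2.06 × 10⁸)³ = 7.252 × 10⁻⁵
Ratio (larger/smaller) = 98900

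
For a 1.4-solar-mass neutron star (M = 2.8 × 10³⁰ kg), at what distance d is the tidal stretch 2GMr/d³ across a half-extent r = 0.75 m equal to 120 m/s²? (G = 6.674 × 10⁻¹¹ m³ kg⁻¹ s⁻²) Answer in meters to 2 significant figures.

2GMr/d³ = a_tidal  ⇒  d = (2GMr / a_tidal)^(1/3)
d = (2 × 6.674×10⁻¹¹ × (2.8 × 10³⁰) × (0.75) / (120))^(1/3)
  = 1.3 × 10⁶ m

1.3 × 10⁶ m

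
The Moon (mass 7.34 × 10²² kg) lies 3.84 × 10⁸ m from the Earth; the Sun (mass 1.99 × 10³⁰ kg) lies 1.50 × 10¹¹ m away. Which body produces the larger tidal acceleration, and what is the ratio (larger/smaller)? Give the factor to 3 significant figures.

Tidal acceleration ∝ M/d³, so compare M/d³ for each.
The Moon: (7.34 × 10²²) / (3.84 × 10⁸)³ = 1.296 × 10⁻³
The Sun: (1.99 × 10³⁰) / (1.50 × 10¹¹)³ = 5.896 × 10⁻⁴
Ratio (larger/smaller) = 2.20

The Moon, by a factor of ≈ 2.20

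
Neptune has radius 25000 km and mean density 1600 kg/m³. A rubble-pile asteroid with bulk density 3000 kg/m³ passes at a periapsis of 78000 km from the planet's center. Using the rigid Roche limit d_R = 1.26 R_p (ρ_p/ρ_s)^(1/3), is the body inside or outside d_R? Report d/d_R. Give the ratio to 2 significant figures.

outside; d/d_R ≈ 3.1

d_R = 1.26 × (25000 km) × (1600/3000)^(1/3) = 25550 km
d/d_R = (78000) / (25550) = 3.1
Since d/d_R > 1, the body is outside the Roche limit.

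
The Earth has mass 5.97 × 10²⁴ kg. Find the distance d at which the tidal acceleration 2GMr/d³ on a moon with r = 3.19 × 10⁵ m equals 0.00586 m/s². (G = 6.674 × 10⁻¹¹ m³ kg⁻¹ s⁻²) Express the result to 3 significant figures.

2GMr/d³ = a_tidal  ⇒  d = (2GMr / a_tidal)^(1/3)
d = (2 × 6.674×10⁻¹¹ × (5.97 × 10²⁴) × (3.19 × 10⁵) / (0.00586))^(1/3)
  = 3.51 × 10⁷ m

3.51 × 10⁷ m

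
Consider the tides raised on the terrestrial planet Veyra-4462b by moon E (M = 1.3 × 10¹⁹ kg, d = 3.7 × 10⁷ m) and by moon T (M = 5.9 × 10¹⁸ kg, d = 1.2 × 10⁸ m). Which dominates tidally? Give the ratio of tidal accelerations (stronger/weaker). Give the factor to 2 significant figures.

Tidal stretch scales as M/d³; compute that for each body.
Moon E: (1.3 × 10¹⁹) / (3.7 × 10⁷)³ = 2.566 × 10⁻⁴
Moon T: (5.9 × 10¹⁸) / (1.2 × 10⁸)³ = 3.414 × 10⁻⁶
Ratio (larger/smaller) = 75

Moon E, by a factor of ≈ 75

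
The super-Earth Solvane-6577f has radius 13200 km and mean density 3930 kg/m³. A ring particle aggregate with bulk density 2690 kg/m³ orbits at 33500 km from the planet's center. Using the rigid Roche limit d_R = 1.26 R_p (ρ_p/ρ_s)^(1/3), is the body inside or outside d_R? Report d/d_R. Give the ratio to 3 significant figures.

outside; d/d_R ≈ 1.78

d_R = 1.26 × (13200 km) × (3930/2690)^(1/3) = 18870 km
d/d_R = (33500) / (18870) = 1.78
Since d/d_R > 1, the body is outside the Roche limit.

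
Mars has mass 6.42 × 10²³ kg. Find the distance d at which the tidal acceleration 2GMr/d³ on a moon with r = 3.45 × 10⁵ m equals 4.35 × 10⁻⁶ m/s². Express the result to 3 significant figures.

2GMr/d³ = a_tidal  ⇒  d = (2GMr / a_tidal)^(1/3)
d = (2 × 6.674×10⁻¹¹ × (6.42 × 10²³) × (3.45 × 10⁵) / (4.35 × 10⁻⁶))^(1/3)
  = 1.89 × 10⁸ m

1.89 × 10⁸ m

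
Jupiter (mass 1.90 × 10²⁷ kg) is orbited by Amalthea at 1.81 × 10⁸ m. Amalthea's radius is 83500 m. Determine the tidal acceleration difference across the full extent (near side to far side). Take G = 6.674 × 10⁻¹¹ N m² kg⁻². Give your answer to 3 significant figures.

7.14 × 10⁻³ m/s²

Δa = 4GMr/d³
   = 4 × (6.674 × 10⁻¹¹) × (1.90 × 10²⁷) × (83500) / (1.81 × 10⁸)³
   = 7.14 × 10⁻³ m/s²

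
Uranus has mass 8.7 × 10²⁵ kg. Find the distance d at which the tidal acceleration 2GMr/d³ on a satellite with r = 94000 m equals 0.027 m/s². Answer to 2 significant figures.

2GMr/d³ = a_tidal  ⇒  d = (2GMr / a_tidal)^(1/3)
d = (2 × 6.674×10⁻¹¹ × (8.7 × 10²⁵) × (94000) / (0.027))^(1/3)
  = 3.4 × 10⁷ m

3.4 × 10⁷ m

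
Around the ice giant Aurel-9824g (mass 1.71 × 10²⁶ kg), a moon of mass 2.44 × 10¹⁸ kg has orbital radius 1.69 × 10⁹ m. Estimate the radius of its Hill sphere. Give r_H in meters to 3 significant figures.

2.84 × 10⁶ m

r_H ≈ a (m/3M)^(1/3)
    = (1.69 × 10⁹) × (2.44 × 10¹⁸ / (3 × 1.71 × 10²⁶))^(1/3)
    = 2.84 × 10⁶ m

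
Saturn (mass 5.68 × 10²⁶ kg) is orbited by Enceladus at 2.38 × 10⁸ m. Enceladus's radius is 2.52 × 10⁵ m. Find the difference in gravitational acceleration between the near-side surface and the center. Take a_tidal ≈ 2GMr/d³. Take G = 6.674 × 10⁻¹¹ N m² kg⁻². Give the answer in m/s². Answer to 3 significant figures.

1.42 × 10⁻³ m/s²

Δa = 2GMr/d³
   = 2 × (6.674 × 10⁻¹¹) × (5.68 × 10²⁶) × (2.52 × 10⁵) / (2.38 × 10⁸)³
   = 1.42 × 10⁻³ m/s²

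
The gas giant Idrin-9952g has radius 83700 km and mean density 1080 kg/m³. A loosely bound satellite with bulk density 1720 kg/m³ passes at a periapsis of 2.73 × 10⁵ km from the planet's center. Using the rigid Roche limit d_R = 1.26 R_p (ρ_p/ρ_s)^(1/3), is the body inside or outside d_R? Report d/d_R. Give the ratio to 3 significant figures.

outside; d/d_R ≈ 3.02

d_R = 1.26 × (83700 km) × (1080/1720)^(1/3) = 90310 km
d/d_R = (2.73 × 10⁵) / (90310) = 3.02
Since d/d_R > 1, the body is outside the Roche limit.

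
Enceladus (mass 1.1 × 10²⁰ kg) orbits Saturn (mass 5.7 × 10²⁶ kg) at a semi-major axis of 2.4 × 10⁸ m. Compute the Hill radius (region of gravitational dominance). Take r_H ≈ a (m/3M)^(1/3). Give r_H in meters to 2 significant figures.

9.6 × 10⁵ m

r_H ≈ a (m/3M)^(1/3)
    = (2.4 × 10⁸) × (1.1 × 10²⁰ / (3 × 5.7 × 10²⁶))^(1/3)
    = 9.6 × 10⁵ m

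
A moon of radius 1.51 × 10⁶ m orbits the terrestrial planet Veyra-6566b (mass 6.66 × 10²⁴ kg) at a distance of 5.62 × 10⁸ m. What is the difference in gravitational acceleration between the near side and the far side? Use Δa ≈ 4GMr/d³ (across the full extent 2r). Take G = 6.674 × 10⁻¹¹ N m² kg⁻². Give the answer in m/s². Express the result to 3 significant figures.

1.51 × 10⁻⁵ m/s²

Δa = 4GMr/d³
   = 4 × (6.674 × 10⁻¹¹) × (6.66 × 10²⁴) × (1.51 × 10⁶) / (5.62 × 10⁸)³
   = 1.51 × 10⁻⁵ m/s²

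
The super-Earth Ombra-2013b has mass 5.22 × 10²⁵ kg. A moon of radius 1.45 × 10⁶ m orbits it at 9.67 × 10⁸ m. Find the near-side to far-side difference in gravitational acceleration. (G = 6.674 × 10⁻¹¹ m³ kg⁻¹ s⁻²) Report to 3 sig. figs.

2.23 × 10⁻⁵ m/s²

Differencing GM/(d−r)² and GM/(d+r)² to first order in r/d gives 4GMr/d³.
a_tidal = 4GMr/d³
        = 4 × (6.674 × 10⁻¹¹) × (5.22 × 10²⁵) × (1.45 × 10⁶) / (9.67 × 10⁸)³
        = 2.23 × 10⁻⁵ m/s²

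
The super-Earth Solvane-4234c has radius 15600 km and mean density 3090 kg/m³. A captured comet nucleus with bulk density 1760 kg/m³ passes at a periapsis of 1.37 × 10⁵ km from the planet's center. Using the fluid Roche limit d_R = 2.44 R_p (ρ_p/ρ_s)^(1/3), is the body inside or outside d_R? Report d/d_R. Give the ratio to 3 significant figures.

d_R = 2.44 × (15600 km) × (3090/1760)^(1/3) = 45920 km
d/d_R = (1.37 × 10⁵) / (45920) = 2.98
Since d/d_R > 1, the body is outside the Roche limit.

outside; d/d_R ≈ 2.98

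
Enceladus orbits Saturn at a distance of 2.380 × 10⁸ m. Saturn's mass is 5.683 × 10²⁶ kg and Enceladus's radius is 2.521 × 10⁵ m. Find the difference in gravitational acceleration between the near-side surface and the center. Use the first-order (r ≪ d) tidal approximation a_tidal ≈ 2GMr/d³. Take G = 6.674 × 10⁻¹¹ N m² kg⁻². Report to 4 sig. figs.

1.419 × 10⁻³ m/s²

a_tidal = 2GMr/d³
        = 2 × (6.674 × 10⁻¹¹) × (5.683 × 10²⁶) × (2.521 × 10⁵) / (2.380 × 10⁸)³
        = 1.419 × 10⁻³ m/s²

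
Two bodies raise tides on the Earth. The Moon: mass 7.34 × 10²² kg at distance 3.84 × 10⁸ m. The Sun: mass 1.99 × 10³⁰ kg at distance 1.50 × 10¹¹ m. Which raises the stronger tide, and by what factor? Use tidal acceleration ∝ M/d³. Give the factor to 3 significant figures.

Compare M/d³ for the two perturbers:
The Moon: (7.34 × 10²²) / (3.84 × 10⁸)³ = 1.296 × 10⁻³
The Sun: (1.99 × 10³⁰) / (1.50 × 10¹¹)³ = 5.896 × 10⁻⁴
Ratio (larger/smaller) = 2.20

The Moon, by a factor of ≈ 2.20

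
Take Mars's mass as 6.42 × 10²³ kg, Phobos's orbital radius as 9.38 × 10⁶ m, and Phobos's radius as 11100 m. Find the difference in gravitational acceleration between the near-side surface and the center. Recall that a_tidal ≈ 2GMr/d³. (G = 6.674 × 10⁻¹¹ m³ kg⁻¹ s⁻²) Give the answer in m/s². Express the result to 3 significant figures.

Δg = 2GMr/d³
   = 2 × (6.674 × 10⁻¹¹) × (6.42 × 10²³) × (11100) / (9.38 × 10⁶)³
   = 1.15 × 10⁻³ m/s²

1.15 × 10⁻³ m/s²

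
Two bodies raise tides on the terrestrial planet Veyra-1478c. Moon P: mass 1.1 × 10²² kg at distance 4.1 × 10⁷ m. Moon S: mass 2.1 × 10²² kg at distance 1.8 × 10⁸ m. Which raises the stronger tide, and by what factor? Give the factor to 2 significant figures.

Tidal acceleration ∝ M/d³, so compare M/d³ for each.
Moon P: (1.1 × 10²²) / (4.1 × 10⁷)³ = 1.596 × 10⁻¹
Moon S: (2.1 × 10²²) / (1.8 × 10⁸)³ = 3.601 × 10⁻³
Ratio (larger/smaller) = 44

Moon P, by a factor of ≈ 44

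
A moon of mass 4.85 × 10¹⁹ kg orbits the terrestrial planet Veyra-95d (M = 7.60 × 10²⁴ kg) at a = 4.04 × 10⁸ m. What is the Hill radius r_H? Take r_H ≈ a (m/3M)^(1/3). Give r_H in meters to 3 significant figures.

5.20 × 10⁶ m

r_H ≈ a (m/3M)^(1/3)
    = (4.04 × 10⁸) × (4.85 × 10¹⁹ / (3 × 7.60 × 10²⁴))^(1/3)
    = 5.20 × 10⁶ m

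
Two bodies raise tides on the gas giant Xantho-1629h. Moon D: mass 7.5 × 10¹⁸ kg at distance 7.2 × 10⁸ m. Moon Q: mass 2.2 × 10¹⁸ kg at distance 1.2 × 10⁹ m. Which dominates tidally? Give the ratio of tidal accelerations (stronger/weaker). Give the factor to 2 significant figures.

Moon D, by a factor of ≈ 16

Tidal acceleration ∝ M/d³, so compare M/d³ for each.
Moon D: (7.5 × 10¹⁸) / (7.2 × 10⁸)³ = 2.009 × 10⁻⁸
Moon Q: (2.2 × 10¹⁸) / (1.2 × 10⁹)³ = 1.273 × 10⁻⁹
Ratio (larger/smaller) = 16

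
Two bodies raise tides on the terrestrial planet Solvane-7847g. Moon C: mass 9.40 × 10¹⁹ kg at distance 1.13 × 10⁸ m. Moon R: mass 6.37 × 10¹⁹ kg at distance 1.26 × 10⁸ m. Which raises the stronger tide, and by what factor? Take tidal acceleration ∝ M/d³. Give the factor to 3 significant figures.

Moon C, by a factor of ≈ 2.05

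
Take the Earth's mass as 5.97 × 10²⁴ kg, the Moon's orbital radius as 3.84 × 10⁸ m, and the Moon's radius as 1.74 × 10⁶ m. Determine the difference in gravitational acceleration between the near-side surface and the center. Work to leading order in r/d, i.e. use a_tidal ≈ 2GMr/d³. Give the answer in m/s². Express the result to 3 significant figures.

Δa = 2GMr/d³
   = 2 × (6.674 × 10⁻¹¹) × (5.97 × 10²⁴) × (1.74 × 10⁶) / (3.84 × 10⁸)³
   = 2.45 × 10⁻⁵ m/s²

2.45 × 10⁻⁵ m/s²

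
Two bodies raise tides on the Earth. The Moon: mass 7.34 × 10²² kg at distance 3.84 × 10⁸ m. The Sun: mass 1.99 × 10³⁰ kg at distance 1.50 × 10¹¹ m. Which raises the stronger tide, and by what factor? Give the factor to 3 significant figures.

The tide-raising term goes as M/d³ (the gradient of a 1/d² field).
The Moon: (7.34 × 10²²) / (3.84 × 10⁸)³ = 1.296 × 10⁻³
The Sun: (1.99 × 10³⁰) / (1.50 × 10¹¹)³ = 5.896 × 10⁻⁴
Ratio (larger/smaller) = 2.20

The Moon, by a factor of ≈ 2.20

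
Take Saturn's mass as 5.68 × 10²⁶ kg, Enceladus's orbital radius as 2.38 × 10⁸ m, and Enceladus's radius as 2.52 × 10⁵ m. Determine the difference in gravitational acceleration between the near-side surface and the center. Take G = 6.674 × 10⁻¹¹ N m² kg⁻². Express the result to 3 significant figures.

Δg = 2GMr/d³
   = 2 × (6.674 × 10⁻¹¹) × (5.68 × 10²⁶) × (2.52 × 10⁵) / (2.38 × 10⁸)³
   = 1.42 × 10⁻³ m/s²

1.42 × 10⁻³ m/s²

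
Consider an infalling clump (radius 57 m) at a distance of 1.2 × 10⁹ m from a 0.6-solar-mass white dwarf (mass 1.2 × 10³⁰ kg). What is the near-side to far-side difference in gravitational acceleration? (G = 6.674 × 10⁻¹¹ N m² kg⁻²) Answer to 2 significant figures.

1.1 × 10⁻⁵ m/s²

The field gradient is 2GM/d³; across the full diameter 2r the difference is 4GMr/d³.
Δa = 4GMr/d³
   = 4 × (6.674 × 10⁻¹¹) × (1.2 × 10³⁰) × (57) / (1.2 × 10⁹)³
   = 1.1 × 10⁻⁵ m/s²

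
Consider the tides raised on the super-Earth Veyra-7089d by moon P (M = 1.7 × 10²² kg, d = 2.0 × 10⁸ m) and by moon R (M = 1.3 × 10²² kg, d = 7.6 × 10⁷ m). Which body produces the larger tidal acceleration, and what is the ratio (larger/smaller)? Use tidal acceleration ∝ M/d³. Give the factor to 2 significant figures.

Tidal stretch scales as M/d³; compute that for each body.
Moon P: (1.7 × 10²²) / (2.0 × 10⁸)³ = 2.125 × 10⁻³
Moon R: (1.3 × 10²²) / (7.6 × 10⁷)³ = 2.961 × 10⁻²
Ratio (larger/smaller) = 14

Moon R, by a factor of ≈ 14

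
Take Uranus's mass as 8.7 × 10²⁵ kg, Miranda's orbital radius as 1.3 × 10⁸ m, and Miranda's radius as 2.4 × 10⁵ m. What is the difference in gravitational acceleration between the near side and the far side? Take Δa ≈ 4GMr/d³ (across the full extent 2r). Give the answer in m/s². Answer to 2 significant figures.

2.5 × 10⁻³ m/s²

Near-to-far spans 2r, so the tidal difference is twice the near-to-center value: 4GMr/d³.
Δg = 4GMr/d³
   = 4 × (6.674 × 10⁻¹¹) × (8.7 × 10²⁵) × (2.4 × 10⁵) / (1.3 × 10⁸)³
   = 2.5 × 10⁻³ m/s²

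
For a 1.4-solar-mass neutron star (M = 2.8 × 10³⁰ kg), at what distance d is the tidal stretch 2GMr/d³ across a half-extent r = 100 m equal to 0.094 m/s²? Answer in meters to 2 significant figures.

7.4 × 10⁷ m

2GMr/d³ = a_tidal  ⇒  d = (2GMr / a_tidal)^(1/3)
d = (2 × 6.674×10⁻¹¹ × (2.8 × 10³⁰) × (100) / (0.094))^(1/3)
  = 7.4 × 10⁷ m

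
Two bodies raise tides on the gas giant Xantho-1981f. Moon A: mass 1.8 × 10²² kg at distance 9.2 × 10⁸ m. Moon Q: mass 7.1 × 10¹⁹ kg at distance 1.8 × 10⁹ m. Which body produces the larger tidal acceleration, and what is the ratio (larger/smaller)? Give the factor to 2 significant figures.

Moon A, by a factor of ≈ 1900

The tide-raising term goes as M/d³ (the gradient of a 1/d² field).
Moon A: (1.8 × 10²²) / (9.2 × 10⁸)³ = 2.312 × 10⁻⁵
Moon Q: (7.1 × 10¹⁹) / (1.8 × 10⁹)³ = 1.217 × 10⁻⁸
Ratio (larger/smaller) = 1900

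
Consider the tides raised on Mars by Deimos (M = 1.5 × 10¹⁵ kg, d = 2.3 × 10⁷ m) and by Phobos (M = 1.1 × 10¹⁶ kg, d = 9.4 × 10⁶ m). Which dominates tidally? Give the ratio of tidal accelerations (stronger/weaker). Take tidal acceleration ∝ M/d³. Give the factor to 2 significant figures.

Phobos, by a factor of ≈ 110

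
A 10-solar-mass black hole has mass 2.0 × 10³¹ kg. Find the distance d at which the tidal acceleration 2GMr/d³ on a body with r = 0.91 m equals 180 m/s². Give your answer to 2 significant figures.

2.4 × 10⁶ m

2GMr/d³ = a_tidal  ⇒  d = (2GMr / a_tidal)^(1/3)
d = (2 × 6.674×10⁻¹¹ × (2.0 × 10³¹) × (0.91) / (180))^(1/3)
  = 2.4 × 10⁶ m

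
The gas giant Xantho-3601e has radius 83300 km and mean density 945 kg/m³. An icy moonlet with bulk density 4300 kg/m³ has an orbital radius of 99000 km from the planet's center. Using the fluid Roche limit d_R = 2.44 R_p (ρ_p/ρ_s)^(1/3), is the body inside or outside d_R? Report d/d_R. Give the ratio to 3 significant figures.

d_R = 2.44 × (83300 km) × (945/4300)^(1/3) = 1.227 × 10⁵ km
d/d_R = (99000) / (1.227 × 10⁵) = 0.807
Since d/d_R < 1, the body is inside the Roche limit.

inside; d/d_R ≈ 0.807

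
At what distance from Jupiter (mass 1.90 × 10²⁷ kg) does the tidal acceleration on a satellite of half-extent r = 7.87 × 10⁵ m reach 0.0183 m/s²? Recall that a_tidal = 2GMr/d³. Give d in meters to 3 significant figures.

2.22 × 10⁸ m

2GMr/d³ = a_tidal  ⇒  d = (2GMr / a_tidal)^(1/3)
d = (2 × 6.674×10⁻¹¹ × (1.90 × 10²⁷) × (7.87 × 10⁵) / (0.0183))^(1/3)
  = 2.22 × 10⁸ m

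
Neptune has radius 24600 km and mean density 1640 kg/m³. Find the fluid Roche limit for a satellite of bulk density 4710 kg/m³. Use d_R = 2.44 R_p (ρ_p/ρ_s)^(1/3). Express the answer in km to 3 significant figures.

42200 km

d_R = 2.44 × 24600 km × (1640/4710)^(1/3)
    = 42200 km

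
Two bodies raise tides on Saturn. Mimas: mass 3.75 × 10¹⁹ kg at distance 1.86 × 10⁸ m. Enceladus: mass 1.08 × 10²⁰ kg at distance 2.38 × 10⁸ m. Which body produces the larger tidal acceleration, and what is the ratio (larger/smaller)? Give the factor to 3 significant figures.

Enceladus, by a factor of ≈ 1.37

The tide-raising term goes as M/d³ (the gradient of a 1/d² field).
Mimas: (3.75 × 10¹⁹) / (1.86 × 10⁸)³ = 5.828 × 10⁻⁶
Enceladus: (1.08 × 10²⁰) / (2.38 × 10⁸)³ = 8.011 × 10⁻⁶
Ratio (larger/smaller) = 1.37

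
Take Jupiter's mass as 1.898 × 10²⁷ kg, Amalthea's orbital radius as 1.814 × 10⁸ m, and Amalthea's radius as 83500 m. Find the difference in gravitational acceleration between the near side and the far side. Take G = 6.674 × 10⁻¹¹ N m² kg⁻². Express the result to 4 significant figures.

7.088 × 10⁻³ m/s²

a_tidal = 4GMr/d³
        = 4 × (6.674 × 10⁻¹¹) × (1.898 × 10²⁷) × (83500) / (1.814 × 10⁸)³
        = 7.088 × 10⁻³ m/s²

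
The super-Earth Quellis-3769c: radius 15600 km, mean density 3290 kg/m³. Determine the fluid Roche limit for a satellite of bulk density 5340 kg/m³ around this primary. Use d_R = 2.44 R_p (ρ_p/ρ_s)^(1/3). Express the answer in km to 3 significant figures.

d_R = 2.44 × 15600 km × (3290/5340)^(1/3)
    = 32400 km

32400 km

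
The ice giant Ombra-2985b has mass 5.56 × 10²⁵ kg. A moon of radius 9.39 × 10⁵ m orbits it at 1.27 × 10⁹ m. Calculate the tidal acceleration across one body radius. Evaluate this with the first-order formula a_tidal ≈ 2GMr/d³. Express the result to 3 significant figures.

3.40 × 10⁻⁶ m/s²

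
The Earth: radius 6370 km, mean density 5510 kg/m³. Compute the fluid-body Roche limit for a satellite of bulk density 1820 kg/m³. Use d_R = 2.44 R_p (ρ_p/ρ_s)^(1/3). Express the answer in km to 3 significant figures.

22500 km

d_R = 2.44 × 6370 km × (5510/1820)^(1/3)
    = 22500 km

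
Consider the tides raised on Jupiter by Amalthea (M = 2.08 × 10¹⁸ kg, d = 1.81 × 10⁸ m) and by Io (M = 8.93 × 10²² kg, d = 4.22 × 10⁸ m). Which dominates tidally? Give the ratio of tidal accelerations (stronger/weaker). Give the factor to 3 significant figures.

Io, by a factor of ≈ 3390

Tidal acceleration ∝ M/d³, so compare M/d³ for each.
Amalthea: (2.08 × 10¹⁸) / (1.81 × 10⁸)³ = 3.508 × 10⁻⁷
Io: (8.93 × 10²²) / (4.22 × 10⁸)³ = 1.188 × 10⁻³
Ratio (larger/smaller) = 3390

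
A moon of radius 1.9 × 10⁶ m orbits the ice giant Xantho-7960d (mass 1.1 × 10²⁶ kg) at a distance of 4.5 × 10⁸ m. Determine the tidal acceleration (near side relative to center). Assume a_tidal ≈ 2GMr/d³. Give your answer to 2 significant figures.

a_tidal = 2GMr/d³
        = 2 × (6.674 × 10⁻¹¹) × (1.1 × 10²⁶) × (1.9 × 10⁶) / (4.5 × 10⁸)³
        = 3.1 × 10⁻⁴ m/s²

3.1 × 10⁻⁴ m/s²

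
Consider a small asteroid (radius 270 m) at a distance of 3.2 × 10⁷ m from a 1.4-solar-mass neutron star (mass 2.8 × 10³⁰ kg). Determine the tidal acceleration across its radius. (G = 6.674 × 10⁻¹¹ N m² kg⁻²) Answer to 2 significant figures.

3.1 m/s²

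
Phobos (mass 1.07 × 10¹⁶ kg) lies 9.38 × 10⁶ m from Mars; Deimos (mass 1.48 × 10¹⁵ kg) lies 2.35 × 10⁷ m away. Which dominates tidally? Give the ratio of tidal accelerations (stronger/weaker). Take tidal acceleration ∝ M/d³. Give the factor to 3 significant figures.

Compare M/d³ for the two perturbers:
Phobos: (1.07 × 10¹⁶) / (9.38 × 10⁶)³ = 1.297 × 10⁻⁵
Deimos: (1.48 × 10¹⁵) / (2.35 × 10⁷)³ = 1.140 × 10⁻⁷
Ratio (larger/smaller) = 114

Phobos, by a factor of ≈ 114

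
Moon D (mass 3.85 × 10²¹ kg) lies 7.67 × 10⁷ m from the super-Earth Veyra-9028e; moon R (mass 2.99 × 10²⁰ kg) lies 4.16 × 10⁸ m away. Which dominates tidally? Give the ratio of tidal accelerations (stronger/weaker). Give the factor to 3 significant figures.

Moon D, by a factor of ≈ 2050

The tide-raising term goes as M/d³ (the gradient of a 1/d² field).
Moon D: (3.85 × 10²¹) / (7.67 × 10⁷)³ = 8.532 × 10⁻³
Moon R: (2.99 × 10²⁰) / (4.16 × 10⁸)³ = 4.153 × 10⁻⁶
Ratio (larger/smaller) = 2050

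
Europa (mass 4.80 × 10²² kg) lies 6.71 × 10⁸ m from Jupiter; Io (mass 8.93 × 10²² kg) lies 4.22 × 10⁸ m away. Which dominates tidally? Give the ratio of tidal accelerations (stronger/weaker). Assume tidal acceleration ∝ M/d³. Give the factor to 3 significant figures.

Io, by a factor of ≈ 7.48

Compare M/d³ for the two perturbers:
Europa: (4.80 × 10²²) / (6.71 × 10⁸)³ = 1.589 × 10⁻⁴
Io: (8.93 × 10²²) / (4.22 × 10⁸)³ = 1.188 × 10⁻³
Ratio (larger/smaller) = 7.48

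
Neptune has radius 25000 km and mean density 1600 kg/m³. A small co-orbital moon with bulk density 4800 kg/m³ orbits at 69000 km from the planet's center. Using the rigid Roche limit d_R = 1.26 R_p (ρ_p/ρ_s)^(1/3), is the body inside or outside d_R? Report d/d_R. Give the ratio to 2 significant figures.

d_R = 1.26 × (25000 km) × (1600/4800)^(1/3) = 21840 km
d/d_R = (69000) / (21840) = 3.2
Since d/d_R > 1, the body is outside the Roche limit.

outside; d/d_R ≈ 3.2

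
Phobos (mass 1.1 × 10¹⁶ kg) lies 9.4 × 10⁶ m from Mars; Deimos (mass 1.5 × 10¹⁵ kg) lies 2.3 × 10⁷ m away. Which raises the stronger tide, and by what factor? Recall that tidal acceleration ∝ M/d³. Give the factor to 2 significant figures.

Tidal stretch scales as M/d³; compute that for each body.
Phobos: (1.1 × 10¹⁶) / (9.4 × 10⁶)³ = 1.324 × 10⁻⁵
Deimos: (1.5 × 10¹⁵) / (2.3 × 10⁷)³ = 1.233 × 10⁻⁷
Ratio (larger/smaller) = 110

Phobos, by a factor of ≈ 110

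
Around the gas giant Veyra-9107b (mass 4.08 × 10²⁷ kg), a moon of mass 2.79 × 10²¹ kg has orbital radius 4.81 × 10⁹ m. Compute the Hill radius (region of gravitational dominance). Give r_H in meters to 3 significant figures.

r_H ≈ a (m/3M)^(1/3)
    = (4.81 × 10⁹) × (2.79 × 10²¹ / (3 × 4.08 × 10²⁷))^(1/3)
    = 2.94 × 10⁷ m

2.94 × 10⁷ m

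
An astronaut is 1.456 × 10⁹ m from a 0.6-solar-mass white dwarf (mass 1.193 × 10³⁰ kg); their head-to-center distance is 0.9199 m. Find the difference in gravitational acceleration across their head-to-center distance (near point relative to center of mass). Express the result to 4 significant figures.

4.746 × 10⁻⁸ m/s²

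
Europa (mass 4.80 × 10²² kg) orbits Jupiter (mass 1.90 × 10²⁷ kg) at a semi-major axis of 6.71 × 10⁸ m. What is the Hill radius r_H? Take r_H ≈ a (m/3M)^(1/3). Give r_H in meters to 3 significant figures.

r_H ≈ a (m/3M)^(1/3)
    = (6.71 × 10⁸) × (4.80 × 10²² / (3 × 1.90 × 10²⁷))^(1/3)
    = 1.37 × 10⁷ m

1.37 × 10⁷ m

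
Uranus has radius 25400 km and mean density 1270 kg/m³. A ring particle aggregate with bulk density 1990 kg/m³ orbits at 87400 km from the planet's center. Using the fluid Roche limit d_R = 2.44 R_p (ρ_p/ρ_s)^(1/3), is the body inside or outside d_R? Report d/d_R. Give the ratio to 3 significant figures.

outside; d/d_R ≈ 1.64

d_R = 2.44 × (25400 km) × (1270/1990)^(1/3) = 53360 km
d/d_R = (87400) / (53360) = 1.64
Since d/d_R > 1, the body is outside the Roche limit.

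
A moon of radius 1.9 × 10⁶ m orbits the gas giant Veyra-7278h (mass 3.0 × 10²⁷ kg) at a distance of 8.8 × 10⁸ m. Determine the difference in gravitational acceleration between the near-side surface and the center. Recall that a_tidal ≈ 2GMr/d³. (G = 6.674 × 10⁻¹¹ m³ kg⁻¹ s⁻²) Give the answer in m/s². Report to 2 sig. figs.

a_tidal = 2GMr/d³
        = 2 × (6.674 × 10⁻¹¹) × (3.0 × 10²⁷) × (1.9 × 10⁶) / (8.8 × 10⁸)³
        = 1.1 × 10⁻³ m/s²

1.1 × 10⁻³ m/s²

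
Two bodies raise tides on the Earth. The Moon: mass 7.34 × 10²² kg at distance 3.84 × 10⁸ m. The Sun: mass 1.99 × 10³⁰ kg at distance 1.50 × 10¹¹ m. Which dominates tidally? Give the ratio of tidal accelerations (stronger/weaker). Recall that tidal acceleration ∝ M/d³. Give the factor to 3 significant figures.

The tide-raising term goes as M/d³ (the gradient of a 1/d² field).
The Moon: (7.34 × 10²²) / (3.84 × 10⁸)³ = 1.296 × 10⁻³
The Sun: (1.99 × 10³⁰) / (1.50 × 10¹¹)³ = 5.896 × 10⁻⁴
Ratio (larger/smaller) = 2.20

The Moon, by a factor of ≈ 2.20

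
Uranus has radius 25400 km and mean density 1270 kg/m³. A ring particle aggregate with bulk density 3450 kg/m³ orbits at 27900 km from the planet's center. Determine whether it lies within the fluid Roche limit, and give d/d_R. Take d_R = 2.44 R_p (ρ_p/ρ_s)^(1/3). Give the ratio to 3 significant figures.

inside; d/d_R ≈ 0.628

d_R = 2.44 × (25400 km) × (1270/3450)^(1/3) = 44420 km
d/d_R = (27900) / (44420) = 0.628
Since d/d_R < 1, the body is inside the Roche limit.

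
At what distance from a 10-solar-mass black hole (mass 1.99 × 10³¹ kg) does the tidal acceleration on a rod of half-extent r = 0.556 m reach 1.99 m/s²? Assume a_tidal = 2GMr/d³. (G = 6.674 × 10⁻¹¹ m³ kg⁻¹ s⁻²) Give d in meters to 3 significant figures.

9.05 × 10⁶ m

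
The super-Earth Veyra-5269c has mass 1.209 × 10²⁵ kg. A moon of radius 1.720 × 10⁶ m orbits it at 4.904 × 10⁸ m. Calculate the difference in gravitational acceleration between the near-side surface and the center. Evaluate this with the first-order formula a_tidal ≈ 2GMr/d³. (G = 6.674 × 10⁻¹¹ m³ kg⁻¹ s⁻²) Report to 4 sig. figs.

2.354 × 10⁻⁵ m/s²

Δa = 2GMr/d³
   = 2 × (6.674 × 10⁻¹¹) × (1.209 × 10²⁵) × (1.720 × 10⁶) / (4.904 × 10⁸)³
   = 2.354 × 10⁻⁵ m/s²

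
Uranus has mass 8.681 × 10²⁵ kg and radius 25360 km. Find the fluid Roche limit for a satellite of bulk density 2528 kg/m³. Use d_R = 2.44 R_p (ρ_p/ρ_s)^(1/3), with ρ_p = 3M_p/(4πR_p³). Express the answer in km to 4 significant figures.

49200 km

ρ_p = 3M_p/(4πR_p³) = 3 × (8.681 × 10²⁵) / (4π × (2.536 × 10⁷ m)³) = 1271 kg/m³
d_R = 2.44 × 25360 km × (1271/2528)^(1/3)
    = 49200 km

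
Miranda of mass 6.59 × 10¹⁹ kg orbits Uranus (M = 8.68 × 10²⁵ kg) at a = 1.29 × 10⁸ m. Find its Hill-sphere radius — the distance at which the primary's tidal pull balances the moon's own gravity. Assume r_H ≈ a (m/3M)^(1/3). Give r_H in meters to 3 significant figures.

8.16 × 10⁵ m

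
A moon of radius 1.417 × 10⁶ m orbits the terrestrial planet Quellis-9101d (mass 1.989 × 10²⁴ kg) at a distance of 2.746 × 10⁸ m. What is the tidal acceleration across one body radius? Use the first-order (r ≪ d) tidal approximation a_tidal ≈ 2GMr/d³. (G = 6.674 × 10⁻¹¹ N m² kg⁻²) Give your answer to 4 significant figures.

Δg = 2GMr/d³
   = 2 × (6.674 × 10⁻¹¹) × (1.989 × 10²⁴) × (1.417 × 10⁶) / (2.746 × 10⁸)³
   = 1.817 × 10⁻⁵ m/s²

1.817 × 10⁻⁵ m/s²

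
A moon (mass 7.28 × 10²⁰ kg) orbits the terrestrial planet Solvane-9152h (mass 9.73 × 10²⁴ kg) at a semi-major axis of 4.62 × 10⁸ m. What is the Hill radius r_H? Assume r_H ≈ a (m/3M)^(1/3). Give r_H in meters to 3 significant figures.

r_H ≈ a (m/3M)^(1/3)
    = (4.62 × 10⁸) × (7.28 × 10²⁰ / (3 × 9.73 × 10²⁴))^(1/3)
    = 1.35 × 10⁷ m

1.35 × 10⁷ m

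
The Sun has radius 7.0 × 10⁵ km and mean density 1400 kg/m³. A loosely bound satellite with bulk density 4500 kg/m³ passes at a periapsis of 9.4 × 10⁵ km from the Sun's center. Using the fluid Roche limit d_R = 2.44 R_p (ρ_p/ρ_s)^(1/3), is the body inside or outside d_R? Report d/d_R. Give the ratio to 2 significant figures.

d_R = 2.44 × (7.0 × 10⁵ km) × (1400/4500)^(1/3) = 1.157 × 10⁶ km
d/d_R = (9.4 × 10⁵) / (1.157 × 10⁶) = 0.81
Since d/d_R < 1, the body is inside the Roche limit.

inside; d/d_R ≈ 0.81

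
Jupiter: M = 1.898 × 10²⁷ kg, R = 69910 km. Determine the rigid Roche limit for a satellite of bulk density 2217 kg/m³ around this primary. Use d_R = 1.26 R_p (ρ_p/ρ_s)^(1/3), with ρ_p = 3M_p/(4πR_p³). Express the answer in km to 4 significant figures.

74220 km

ρ_p = 3M_p/(4πR_p³) = 3 × (1.898 × 10²⁷) / (4π × (6.991 × 10⁷ m)³) = 1326 kg/m³
d_R = 1.26 × 69910 km × (1326/2217)^(1/3)
    = 74220 km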